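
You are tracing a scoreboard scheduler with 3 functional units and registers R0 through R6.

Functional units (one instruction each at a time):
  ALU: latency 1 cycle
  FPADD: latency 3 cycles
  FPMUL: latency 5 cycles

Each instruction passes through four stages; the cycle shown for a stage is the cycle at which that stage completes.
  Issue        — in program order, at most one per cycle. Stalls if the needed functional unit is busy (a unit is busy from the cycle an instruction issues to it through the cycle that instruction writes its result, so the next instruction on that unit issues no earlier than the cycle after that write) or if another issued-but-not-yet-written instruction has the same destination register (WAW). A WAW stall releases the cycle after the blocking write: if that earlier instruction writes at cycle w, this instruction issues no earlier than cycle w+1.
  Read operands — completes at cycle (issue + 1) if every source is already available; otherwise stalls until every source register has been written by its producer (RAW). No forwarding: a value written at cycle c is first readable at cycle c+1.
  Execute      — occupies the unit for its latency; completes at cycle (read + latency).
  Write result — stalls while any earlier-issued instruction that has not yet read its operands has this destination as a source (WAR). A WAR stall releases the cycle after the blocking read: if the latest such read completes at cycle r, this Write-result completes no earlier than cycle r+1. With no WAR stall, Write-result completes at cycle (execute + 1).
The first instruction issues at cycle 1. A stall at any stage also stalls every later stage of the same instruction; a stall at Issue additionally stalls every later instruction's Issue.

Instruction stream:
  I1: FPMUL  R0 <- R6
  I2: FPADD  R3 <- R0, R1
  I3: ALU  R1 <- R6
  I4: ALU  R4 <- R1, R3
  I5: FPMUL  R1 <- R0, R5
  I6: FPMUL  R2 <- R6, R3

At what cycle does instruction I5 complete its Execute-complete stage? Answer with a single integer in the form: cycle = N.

cycle = 18

t=1  I1 dispatched to FPMUL
t=2  I1 operands ready | I2 dispatched to FPADD
t=3  I3 dispatched to ALU
t=4  I3 operands ready
t=5  I3 complete
t=7  I1 complete
t=8  R0←I1
t=9  I2 operands ready
t=10  R1←I3
t=11  I4 dispatched to ALU
t=12  I2 complete | I5 dispatched to FPMUL
t=13  R3←I2 | I5 operands ready
t=14  I4 operands ready
t=15  I4 complete
t=16  R4←I4
t=18  I5 complete
t=19  R1←I5
t=20  I6 dispatched to FPMUL
t=21  I6 operands ready
t=26  I6 complete
t=27  R2←I6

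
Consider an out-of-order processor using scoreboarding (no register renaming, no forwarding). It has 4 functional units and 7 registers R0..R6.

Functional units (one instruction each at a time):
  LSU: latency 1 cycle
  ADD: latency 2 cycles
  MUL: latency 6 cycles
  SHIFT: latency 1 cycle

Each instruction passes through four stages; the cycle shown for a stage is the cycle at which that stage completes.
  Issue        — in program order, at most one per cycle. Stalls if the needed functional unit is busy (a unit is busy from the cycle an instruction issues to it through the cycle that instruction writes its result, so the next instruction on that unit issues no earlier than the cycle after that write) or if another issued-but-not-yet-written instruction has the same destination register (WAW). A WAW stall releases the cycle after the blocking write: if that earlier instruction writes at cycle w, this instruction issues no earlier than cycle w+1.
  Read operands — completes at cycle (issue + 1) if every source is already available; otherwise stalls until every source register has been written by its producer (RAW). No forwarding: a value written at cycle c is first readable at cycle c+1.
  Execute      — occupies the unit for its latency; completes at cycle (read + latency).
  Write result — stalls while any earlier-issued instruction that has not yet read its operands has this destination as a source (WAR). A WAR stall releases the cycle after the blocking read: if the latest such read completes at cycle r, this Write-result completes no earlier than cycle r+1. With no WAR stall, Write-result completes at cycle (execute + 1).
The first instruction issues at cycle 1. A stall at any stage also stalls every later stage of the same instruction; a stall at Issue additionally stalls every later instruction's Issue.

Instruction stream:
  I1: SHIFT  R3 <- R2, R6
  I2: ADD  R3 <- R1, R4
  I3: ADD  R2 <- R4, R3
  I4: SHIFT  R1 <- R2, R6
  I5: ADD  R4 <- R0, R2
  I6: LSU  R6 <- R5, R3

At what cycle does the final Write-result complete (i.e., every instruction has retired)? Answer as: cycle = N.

t=1  I1→SHIFT
t=2  I1 RO
t=3  I1 EX
t=4  I1 WR R3
t=5  I2→ADD
t=6  I2 RO
t=8  I2 EX
t=9  I2 WR R3
t=10  I3→ADD
t=11  I3 RO; I4→SHIFT
t=13  I3 EX
t=14  I3 WR R2
t=15  I4 RO; I5→ADD
t=16  I4 EX; I5 RO; I6→LSU
t=17  I4 WR R1; I6 RO
t=18  I5 EX; I6 EX
t=19  I5 WR R4; I6 WR R6

cycle = 19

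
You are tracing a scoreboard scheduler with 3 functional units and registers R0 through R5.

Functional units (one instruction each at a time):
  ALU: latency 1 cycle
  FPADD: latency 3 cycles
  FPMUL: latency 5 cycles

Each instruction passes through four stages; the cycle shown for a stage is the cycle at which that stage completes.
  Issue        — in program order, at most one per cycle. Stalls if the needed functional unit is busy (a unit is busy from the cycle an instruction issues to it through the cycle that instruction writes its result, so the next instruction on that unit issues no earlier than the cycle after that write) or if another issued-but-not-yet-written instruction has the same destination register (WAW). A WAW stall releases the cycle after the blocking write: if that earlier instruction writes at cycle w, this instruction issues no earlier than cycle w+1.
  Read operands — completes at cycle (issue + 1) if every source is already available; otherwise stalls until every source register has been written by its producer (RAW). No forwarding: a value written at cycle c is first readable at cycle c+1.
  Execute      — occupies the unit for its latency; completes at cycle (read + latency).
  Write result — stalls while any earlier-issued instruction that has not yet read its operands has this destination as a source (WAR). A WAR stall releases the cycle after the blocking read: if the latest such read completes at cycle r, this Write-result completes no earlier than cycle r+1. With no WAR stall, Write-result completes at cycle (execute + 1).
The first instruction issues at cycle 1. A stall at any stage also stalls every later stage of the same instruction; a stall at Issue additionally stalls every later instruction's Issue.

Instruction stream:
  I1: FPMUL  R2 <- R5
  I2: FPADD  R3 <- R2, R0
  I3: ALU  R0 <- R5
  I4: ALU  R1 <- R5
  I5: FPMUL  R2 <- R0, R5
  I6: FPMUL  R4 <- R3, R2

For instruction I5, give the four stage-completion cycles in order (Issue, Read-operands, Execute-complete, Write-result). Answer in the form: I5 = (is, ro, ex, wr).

I5 = (12, 13, 18, 19)

I1 -> (1, 2, 7, 8)
I2 -> (2, 9, 12, 13)  // RAW R2: wait I1 write@8
I3 -> (3, 4, 5, 10)  // WAR R0: wait I2 read@9
I4 -> (11, 12, 13, 14)  // struct: ALU busy until I3 writes@10
I5 -> (12, 13, 18, 19)
I6 -> (20, 21, 26, 27)  // struct: FPMUL busy until I5 writes@19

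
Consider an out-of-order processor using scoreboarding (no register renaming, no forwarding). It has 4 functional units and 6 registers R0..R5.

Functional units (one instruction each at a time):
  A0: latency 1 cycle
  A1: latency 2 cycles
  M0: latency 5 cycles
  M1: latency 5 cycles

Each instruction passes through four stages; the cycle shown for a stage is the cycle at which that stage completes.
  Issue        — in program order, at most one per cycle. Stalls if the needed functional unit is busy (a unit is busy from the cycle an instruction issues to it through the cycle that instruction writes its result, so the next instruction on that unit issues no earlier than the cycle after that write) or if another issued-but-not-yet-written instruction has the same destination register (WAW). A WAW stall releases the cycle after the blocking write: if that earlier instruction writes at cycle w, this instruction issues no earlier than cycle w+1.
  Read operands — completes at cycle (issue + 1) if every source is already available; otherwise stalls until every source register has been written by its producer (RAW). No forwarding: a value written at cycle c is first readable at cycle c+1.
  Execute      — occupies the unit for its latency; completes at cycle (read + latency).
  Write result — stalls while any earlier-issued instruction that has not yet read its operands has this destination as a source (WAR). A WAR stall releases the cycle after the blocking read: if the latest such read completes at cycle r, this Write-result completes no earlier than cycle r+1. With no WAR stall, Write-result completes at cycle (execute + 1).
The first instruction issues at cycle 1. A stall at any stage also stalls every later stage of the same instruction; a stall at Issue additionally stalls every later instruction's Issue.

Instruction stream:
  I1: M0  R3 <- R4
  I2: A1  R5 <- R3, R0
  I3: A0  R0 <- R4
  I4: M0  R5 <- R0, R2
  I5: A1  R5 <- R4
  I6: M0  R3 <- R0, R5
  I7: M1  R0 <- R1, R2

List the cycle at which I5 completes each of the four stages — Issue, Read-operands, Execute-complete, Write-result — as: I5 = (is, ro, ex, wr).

I5 = (21, 22, 24, 25)

t=1  I1→M0
t=2  I1 RO · I2→A1
t=3  I3→A0
t=4  I3 RO
t=5  I3 EX
t=7  I1 EX
t=8  I1 WR R3
t=9  I2 RO
t=10  I3 WR R0
t=11  I2 EX
t=12  I2 WR R5
t=13  I4→M0
t=14  I4 RO
t=19  I4 EX
t=20  I4 WR R5
t=21  I5→A1
t=22  I5 RO · I6→M0
t=23  I7→M1
t=24  I5 EX · I7 RO
t=25  I5 WR R5
t=26  I6 RO
t=29  I7 EX
t=30  I7 WR R0
t=31  I6 EX
t=32  I6 WR R3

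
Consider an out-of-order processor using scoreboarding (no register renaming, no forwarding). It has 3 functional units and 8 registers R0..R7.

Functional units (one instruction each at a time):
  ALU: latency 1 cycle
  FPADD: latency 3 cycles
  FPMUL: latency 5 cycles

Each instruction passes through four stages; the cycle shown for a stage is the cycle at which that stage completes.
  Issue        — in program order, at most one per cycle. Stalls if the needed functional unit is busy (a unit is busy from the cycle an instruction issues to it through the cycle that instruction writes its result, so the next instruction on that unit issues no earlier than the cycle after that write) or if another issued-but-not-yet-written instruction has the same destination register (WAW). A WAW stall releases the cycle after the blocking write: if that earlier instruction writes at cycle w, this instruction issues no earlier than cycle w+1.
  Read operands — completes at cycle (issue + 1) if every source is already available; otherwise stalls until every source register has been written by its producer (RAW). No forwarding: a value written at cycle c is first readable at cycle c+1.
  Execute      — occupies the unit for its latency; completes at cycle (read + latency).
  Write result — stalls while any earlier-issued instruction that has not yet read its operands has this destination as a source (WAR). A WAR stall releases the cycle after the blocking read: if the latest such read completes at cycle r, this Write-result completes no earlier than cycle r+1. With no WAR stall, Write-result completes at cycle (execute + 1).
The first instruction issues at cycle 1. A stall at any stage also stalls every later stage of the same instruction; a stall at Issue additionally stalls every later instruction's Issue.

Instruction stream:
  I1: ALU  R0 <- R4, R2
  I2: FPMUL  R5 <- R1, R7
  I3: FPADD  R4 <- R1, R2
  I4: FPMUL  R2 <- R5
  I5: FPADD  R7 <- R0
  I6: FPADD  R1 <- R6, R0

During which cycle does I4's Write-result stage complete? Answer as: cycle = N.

cycle = 17

I1 -> (1, 2, 3, 4)
I2 -> (2, 3, 8, 9)
I3 -> (3, 4, 7, 8)
I4 -> (10, 11, 16, 17)  // struct: FPMUL busy until I2 writes@9
I5 -> (11, 12, 15, 16)
I6 -> (17, 18, 21, 22)  // struct: FPADD busy until I5 writes@16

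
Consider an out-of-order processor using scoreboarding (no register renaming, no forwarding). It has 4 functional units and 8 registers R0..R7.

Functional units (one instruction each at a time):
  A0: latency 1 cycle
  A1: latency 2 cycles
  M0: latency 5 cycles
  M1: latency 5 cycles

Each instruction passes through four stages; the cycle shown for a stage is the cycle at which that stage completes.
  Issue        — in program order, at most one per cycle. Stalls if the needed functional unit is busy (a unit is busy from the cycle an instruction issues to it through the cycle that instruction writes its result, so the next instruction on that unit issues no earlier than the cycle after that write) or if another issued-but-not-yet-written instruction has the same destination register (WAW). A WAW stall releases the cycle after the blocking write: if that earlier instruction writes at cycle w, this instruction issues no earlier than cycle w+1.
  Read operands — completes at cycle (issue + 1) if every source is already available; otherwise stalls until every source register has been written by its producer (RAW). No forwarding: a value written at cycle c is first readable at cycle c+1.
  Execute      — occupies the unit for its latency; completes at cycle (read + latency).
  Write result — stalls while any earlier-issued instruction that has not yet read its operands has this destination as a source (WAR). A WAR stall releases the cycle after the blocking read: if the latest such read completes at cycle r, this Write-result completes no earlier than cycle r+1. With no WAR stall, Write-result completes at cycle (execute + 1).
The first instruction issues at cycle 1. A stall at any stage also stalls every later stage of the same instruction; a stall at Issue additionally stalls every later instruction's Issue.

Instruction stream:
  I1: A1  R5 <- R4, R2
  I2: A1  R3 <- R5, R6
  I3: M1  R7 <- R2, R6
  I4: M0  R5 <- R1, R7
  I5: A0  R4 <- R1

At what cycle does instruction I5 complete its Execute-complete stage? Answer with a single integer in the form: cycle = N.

cycle = 11

[1] I1 issues→A1
[2] I1 reads
[4] I1 exec-done
[5] I1 writes R5
[6] I2 issues→A1
[7] I2 reads | I3 issues→M1
[8] I3 reads | I4 issues→M0
[9] I2 exec-done | I5 issues→A0
[10] I2 writes R3 | I5 reads
[11] I5 exec-done
[12] I5 writes R4
[13] I3 exec-done
[14] I3 writes R7
[15] I4 reads
[20] I4 exec-done
[21] I4 writes R5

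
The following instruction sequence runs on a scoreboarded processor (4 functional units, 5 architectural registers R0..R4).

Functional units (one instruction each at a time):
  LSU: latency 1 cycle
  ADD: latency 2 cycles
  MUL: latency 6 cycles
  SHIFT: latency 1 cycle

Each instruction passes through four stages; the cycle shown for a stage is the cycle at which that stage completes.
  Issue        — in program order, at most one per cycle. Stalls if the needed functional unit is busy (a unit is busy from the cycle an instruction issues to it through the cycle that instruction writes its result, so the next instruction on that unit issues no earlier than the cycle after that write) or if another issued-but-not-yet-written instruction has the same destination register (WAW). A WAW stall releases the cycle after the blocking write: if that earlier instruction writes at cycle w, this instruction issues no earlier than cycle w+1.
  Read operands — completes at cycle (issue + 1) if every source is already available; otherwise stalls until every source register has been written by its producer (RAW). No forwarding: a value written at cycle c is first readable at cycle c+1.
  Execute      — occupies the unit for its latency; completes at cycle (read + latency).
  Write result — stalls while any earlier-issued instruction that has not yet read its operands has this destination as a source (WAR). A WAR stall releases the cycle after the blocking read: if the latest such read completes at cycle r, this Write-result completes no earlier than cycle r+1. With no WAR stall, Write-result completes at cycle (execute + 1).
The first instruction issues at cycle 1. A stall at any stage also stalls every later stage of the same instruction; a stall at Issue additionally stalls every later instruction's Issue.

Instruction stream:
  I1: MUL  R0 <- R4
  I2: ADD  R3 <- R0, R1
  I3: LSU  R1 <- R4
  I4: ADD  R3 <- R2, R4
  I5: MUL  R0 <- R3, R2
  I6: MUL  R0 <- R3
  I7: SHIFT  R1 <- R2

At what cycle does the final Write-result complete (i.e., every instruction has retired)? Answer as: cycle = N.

cycle = 35

  I1 | 1 | 2 | 8 | 9
  I2 | 2 | 10 | 12 | 13   RAW R0: wait I1 write@9
  I3 | 3 | 4 | 5 | 11   WAR R1: wait I2 read@10
  I4 | 14 | 15 | 17 | 18   struct: ADD busy until I2 writes@13
  I5 | 15 | 19 | 25 | 26   RAW R3: wait I4 write@18
  I6 | 27 | 28 | 34 | 35   struct: MUL busy until I5 writes@26
  I7 | 28 | 29 | 30 | 31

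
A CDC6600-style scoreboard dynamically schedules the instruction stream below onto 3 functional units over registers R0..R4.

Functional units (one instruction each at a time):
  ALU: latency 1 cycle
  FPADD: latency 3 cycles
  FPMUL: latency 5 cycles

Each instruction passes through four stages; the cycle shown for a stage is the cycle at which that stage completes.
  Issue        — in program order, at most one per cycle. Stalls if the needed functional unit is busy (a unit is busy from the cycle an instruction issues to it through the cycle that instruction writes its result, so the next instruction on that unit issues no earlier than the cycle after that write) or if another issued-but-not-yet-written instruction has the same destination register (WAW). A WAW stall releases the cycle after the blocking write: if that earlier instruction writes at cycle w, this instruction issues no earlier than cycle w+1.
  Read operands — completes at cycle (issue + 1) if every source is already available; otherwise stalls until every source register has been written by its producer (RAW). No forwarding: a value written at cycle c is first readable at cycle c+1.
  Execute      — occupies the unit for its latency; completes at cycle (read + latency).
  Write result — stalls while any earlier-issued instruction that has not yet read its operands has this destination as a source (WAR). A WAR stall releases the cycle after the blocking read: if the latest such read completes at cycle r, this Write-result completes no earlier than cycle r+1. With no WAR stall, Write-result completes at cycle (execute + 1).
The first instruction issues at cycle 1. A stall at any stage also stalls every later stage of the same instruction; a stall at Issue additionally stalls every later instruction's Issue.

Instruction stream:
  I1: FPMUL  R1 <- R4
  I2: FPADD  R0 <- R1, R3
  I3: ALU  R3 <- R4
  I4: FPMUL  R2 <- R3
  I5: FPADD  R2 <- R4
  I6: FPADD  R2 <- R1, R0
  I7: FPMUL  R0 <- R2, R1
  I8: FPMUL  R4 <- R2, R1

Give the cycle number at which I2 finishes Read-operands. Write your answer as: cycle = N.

cycle = 9

c1: I1 issues→FPMUL
c2: I1 reads · I2 issues→FPADD
c3: I3 issues→ALU
c4: I3 reads
c5: I3 exec-done
c7: I1 exec-done
c8: I1 writes R1
c9: I2 reads · I4 issues→FPMUL
c10: I3 writes R3
c11: I4 reads
c12: I2 exec-done
c13: I2 writes R0
c16: I4 exec-done
c17: I4 writes R2
c18: I5 issues→FPADD
c19: I5 reads
c22: I5 exec-done
c23: I5 writes R2
c24: I6 issues→FPADD
c25: I6 reads · I7 issues→FPMUL
c28: I6 exec-done
c29: I6 writes R2
c30: I7 reads
c35: I7 exec-done
c36: I7 writes R0
c37: I8 issues→FPMUL
c38: I8 reads
c43: I8 exec-done
c44: I8 writes R4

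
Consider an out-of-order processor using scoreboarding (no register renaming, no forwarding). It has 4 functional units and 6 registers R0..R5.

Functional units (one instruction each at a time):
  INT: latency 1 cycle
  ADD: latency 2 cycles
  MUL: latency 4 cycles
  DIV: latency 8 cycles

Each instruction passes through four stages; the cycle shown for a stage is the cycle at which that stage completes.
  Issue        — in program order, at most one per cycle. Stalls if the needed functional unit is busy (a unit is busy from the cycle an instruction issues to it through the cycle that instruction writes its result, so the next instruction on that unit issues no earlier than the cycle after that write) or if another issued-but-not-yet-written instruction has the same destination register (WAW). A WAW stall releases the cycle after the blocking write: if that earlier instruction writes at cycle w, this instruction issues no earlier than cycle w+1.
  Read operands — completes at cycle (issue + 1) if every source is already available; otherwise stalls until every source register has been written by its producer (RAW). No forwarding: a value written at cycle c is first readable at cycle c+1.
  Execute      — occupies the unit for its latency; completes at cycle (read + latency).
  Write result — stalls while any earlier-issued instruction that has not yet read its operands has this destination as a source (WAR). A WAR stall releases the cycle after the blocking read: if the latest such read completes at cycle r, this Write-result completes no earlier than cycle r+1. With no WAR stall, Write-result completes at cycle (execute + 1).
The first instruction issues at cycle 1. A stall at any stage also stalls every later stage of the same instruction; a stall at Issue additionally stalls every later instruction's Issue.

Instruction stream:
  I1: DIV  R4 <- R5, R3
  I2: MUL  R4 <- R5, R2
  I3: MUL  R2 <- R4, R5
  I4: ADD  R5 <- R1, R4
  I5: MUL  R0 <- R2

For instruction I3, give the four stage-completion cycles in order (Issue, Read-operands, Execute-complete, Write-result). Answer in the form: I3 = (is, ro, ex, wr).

I3 = (19, 20, 24, 25)

I1: IS=1 RO=2 EX=10 WR=11
I2: IS=12 RO=13 EX=17 WR=18  [WAW R4: wait I1 write@11]
I3: IS=19 RO=20 EX=24 WR=25  [struct: MUL busy until I2 writes@18]
I4: IS=20 RO=21 EX=23 WR=24
I5: IS=26 RO=27 EX=31 WR=32  [struct: MUL busy until I3 writes@25]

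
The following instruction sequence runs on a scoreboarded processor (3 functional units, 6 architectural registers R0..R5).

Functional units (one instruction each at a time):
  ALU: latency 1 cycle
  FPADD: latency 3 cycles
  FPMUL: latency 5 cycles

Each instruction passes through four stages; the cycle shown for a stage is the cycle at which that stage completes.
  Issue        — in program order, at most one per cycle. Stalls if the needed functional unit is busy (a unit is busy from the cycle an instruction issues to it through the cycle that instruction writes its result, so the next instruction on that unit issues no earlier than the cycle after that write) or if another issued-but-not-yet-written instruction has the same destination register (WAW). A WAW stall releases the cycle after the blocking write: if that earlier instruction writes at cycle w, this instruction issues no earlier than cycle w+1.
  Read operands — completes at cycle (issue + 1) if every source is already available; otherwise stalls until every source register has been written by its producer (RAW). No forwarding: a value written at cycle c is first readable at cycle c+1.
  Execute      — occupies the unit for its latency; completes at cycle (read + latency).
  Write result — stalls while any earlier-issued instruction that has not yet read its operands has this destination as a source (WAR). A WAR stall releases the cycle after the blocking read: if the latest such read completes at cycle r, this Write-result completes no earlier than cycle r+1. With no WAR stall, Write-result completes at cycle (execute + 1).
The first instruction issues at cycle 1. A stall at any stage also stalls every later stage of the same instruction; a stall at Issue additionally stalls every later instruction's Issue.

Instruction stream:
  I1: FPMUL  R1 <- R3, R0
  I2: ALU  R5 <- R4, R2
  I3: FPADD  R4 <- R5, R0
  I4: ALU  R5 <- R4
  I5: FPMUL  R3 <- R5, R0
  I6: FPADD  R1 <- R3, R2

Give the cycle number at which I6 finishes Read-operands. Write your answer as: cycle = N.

cycle = 21

  I1 | 1 | 2 | 7 | 8
  I2 | 2 | 3 | 4 | 5
  I3 | 3 | 6 | 9 | 10   RAW R5: wait I2 write@5
  I4 | 6 | 11 | 12 | 13   struct: ALU busy until I2 writes@5 · RAW R4: wait I3 write@10
  I5 | 9 | 14 | 19 | 20   struct: FPMUL busy until I1 writes@8 · RAW R5: wait I4 write@13
  I6 | 11 | 21 | 24 | 25   struct: FPADD busy until I3 writes@10 · RAW R3: wait I5 write@20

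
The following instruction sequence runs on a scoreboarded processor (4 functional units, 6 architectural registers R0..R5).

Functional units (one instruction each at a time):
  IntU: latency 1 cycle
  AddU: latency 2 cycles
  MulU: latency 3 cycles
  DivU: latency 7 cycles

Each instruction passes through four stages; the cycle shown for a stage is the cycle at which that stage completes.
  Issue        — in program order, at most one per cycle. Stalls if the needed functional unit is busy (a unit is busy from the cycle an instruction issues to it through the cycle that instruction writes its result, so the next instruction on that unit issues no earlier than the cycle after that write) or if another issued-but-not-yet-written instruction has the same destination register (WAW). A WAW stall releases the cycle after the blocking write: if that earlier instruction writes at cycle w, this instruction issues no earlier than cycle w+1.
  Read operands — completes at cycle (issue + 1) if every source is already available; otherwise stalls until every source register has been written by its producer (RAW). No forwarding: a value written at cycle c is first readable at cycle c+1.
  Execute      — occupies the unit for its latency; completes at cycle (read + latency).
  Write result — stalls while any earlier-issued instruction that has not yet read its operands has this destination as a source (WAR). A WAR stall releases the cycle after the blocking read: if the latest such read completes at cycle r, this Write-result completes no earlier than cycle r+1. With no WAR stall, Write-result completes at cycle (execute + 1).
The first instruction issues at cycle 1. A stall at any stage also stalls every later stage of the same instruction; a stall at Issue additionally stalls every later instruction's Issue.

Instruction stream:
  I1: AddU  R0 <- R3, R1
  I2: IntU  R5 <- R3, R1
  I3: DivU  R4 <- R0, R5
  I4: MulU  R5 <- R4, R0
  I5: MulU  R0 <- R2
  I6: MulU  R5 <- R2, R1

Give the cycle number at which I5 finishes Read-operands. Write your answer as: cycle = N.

cycle = 21

1) issue 1, read 2, done 4, write 5
2) issue 2, read 3, done 4, write 5
3) issue 3, read 6, done 13, write 14  <RAW R0: wait I1 write@5 / RAW R5: wait I2 write@5>
4) issue 6, read 15, done 18, write 19  <WAW R5: wait I2 write@5 / RAW R4: wait I3 write@14>
5) issue 20, read 21, done 24, write 25  <struct: MulU busy until I4 writes@19>
6) issue 26, read 27, done 30, write 31  <struct: MulU busy until I5 writes@25>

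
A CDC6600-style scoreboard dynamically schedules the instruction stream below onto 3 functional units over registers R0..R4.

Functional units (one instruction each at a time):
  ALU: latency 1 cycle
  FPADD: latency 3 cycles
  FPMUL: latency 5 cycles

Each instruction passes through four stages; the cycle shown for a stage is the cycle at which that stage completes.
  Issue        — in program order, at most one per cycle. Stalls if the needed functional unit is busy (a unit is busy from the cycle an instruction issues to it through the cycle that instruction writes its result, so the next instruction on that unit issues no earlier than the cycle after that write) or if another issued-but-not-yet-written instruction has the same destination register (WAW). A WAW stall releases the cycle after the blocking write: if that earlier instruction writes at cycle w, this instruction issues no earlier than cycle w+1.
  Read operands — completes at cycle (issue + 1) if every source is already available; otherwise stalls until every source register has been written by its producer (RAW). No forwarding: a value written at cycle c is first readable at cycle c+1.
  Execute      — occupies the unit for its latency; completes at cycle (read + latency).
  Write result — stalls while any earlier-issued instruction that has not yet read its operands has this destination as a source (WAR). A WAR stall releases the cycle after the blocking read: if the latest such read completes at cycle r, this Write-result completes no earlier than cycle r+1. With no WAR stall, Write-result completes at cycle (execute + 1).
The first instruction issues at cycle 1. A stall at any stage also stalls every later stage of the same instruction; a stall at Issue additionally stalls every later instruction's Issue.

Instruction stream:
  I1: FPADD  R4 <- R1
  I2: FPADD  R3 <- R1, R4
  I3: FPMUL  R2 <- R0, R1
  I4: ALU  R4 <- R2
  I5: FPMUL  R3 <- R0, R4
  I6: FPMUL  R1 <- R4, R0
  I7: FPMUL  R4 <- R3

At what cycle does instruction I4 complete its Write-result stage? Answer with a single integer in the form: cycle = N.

c1: I1 dispatched to FPADD
c2: I1 operands ready
c5: I1 complete
c6: R4←I1
c7: I2 dispatched to FPADD
c8: I2 operands ready | I3 dispatched to FPMUL
c9: I3 operands ready | I4 dispatched to ALU
c11: I2 complete
c12: R3←I2
c14: I3 complete
c15: R2←I3
c16: I4 operands ready | I5 dispatched to FPMUL
c17: I4 complete
c18: R4←I4
c19: I5 operands ready
c24: I5 complete
c25: R3←I5
c26: I6 dispatched to FPMUL
c27: I6 operands ready
c32: I6 complete
c33: R1←I6
c34: I7 dispatched to FPMUL
c35: I7 operands ready
c40: I7 complete
c41: R4←I7

cycle = 18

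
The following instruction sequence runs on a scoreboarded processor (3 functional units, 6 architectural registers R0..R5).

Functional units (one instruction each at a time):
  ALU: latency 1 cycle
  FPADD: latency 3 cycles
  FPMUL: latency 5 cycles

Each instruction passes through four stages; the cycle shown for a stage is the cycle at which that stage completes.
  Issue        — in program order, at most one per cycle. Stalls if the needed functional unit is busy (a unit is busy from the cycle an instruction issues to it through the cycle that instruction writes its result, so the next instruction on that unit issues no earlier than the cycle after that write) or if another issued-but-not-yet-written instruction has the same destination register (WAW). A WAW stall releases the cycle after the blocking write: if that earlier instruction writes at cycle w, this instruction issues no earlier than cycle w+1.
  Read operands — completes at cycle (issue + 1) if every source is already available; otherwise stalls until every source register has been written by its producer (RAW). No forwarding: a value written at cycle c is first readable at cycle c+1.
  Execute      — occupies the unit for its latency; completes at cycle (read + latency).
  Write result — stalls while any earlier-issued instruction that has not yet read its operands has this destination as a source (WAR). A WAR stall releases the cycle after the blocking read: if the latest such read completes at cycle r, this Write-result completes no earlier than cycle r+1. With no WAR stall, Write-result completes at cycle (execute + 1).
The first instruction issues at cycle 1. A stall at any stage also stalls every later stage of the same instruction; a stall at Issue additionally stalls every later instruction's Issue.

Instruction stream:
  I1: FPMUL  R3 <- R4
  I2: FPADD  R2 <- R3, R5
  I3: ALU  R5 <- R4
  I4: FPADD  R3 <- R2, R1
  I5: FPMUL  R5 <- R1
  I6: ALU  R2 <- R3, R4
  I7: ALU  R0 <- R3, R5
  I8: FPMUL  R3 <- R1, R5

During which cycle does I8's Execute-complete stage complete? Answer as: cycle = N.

cycle = 30

c1: I1 dispatched to FPMUL
c2: I1 operands ready · I2 dispatched to FPADD
c3: I3 dispatched to ALU
c4: I3 operands ready
c5: I3 complete
c7: I1 complete
c8: R3←I1
c9: I2 operands ready
c10: R5←I3
c12: I2 complete
c13: R2←I2
c14: I4 dispatched to FPADD
c15: I4 operands ready · I5 dispatched to FPMUL
c16: I5 operands ready · I6 dispatched to ALU
c18: I4 complete
c19: R3←I4
c20: I6 operands ready
c21: I5 complete · I6 complete
c22: R5←I5 · R2←I6
c23: I7 dispatched to ALU
c24: I7 operands ready · I8 dispatched to FPMUL
c25: I7 complete · I8 operands ready
c26: R0←I7
c30: I8 complete
c31: R3←I8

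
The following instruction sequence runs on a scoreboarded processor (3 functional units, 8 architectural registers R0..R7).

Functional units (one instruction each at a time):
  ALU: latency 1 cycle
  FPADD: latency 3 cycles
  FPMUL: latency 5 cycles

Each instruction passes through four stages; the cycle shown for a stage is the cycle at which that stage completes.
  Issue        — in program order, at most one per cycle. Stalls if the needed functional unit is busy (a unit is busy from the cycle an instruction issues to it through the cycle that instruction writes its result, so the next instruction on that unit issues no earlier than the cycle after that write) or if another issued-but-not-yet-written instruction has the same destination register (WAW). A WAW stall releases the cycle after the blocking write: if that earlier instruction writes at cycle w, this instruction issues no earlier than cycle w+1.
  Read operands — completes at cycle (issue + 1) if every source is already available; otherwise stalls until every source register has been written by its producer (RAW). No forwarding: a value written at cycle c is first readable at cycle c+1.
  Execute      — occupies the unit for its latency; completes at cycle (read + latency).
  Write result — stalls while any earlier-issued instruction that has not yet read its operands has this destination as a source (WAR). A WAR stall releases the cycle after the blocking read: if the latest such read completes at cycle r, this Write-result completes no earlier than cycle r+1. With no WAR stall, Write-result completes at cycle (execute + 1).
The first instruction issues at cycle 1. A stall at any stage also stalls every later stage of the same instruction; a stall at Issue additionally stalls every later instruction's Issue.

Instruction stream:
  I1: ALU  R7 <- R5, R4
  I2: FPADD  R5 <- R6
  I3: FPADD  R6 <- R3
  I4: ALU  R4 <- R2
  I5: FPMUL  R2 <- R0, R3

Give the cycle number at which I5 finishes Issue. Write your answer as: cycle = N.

cycle = 10

I1 -> (1, 2, 3, 4)
I2 -> (2, 3, 6, 7)
I3 -> (8, 9, 12, 13)  // struct: FPADD busy until I2 writes@7
I4 -> (9, 10, 11, 12)
I5 -> (10, 11, 16, 17)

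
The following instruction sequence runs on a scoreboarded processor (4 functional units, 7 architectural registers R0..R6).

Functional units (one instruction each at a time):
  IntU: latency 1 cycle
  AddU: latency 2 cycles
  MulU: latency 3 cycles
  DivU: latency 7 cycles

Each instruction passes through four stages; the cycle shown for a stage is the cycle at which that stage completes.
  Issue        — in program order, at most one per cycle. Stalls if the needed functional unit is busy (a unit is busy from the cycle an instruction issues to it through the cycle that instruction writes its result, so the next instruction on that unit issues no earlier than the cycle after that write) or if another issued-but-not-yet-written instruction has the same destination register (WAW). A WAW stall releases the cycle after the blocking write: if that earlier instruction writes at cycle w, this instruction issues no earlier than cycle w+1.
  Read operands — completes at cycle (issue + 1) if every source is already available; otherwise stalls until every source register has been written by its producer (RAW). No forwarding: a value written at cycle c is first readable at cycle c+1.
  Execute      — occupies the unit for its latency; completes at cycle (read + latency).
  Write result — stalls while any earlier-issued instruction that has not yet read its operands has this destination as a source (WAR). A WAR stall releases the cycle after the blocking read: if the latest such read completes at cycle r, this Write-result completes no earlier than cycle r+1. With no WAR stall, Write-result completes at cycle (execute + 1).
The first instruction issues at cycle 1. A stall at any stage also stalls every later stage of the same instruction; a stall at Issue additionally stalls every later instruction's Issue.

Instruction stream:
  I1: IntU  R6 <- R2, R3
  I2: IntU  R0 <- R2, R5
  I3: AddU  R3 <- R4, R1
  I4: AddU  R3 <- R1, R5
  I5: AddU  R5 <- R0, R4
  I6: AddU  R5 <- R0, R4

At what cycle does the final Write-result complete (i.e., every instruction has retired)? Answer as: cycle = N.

c1: I1 dispatched to IntU
c2: I1 operands ready
c3: I1 complete
c4: R6←I1
c5: I2 dispatched to IntU
c6: I2 operands ready | I3 dispatched to AddU
c7: I2 complete | I3 operands ready
c8: R0←I2
c9: I3 complete
c10: R3←I3
c11: I4 dispatched to AddU
c12: I4 operands ready
c14: I4 complete
c15: R3←I4
c16: I5 dispatched to AddU
c17: I5 operands ready
c19: I5 complete
c20: R5←I5
c21: I6 dispatched to AddU
c22: I6 operands ready
c24: I6 complete
c25: R5←I6

cycle = 25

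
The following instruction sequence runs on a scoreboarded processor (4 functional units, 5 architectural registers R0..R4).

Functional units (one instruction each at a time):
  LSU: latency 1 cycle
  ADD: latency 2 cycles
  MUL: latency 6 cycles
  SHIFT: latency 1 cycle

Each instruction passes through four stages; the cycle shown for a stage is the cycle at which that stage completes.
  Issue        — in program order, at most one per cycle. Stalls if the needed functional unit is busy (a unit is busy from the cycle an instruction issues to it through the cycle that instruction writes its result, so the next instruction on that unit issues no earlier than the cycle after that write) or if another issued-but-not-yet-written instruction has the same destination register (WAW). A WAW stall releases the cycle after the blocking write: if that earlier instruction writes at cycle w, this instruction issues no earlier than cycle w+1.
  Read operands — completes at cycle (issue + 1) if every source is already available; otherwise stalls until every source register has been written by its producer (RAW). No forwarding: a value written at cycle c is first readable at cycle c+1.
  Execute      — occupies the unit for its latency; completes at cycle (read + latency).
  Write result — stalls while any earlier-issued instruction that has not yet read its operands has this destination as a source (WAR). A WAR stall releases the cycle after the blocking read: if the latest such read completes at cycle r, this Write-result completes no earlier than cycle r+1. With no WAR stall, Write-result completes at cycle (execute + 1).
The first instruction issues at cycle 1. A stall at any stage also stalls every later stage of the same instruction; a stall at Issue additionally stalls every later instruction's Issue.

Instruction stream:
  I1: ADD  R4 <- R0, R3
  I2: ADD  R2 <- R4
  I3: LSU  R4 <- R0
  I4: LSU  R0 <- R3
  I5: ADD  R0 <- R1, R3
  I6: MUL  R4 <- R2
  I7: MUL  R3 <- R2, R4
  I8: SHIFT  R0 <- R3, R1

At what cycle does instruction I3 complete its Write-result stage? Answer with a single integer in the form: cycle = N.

t=1  I1 issues→ADD
t=2  I1 reads
t=4  I1 exec-done
t=5  I1 writes R4
t=6  I2 issues→ADD
t=7  I2 reads; I3 issues→LSU
t=8  I3 reads
t=9  I2 exec-done; I3 exec-done
t=10  I2 writes R2; I3 writes R4
t=11  I4 issues→LSU
t=12  I4 reads
t=13  I4 exec-done
t=14  I4 writes R0
t=15  I5 issues→ADD
t=16  I5 reads; I6 issues→MUL
t=17  I6 reads
t=18  I5 exec-done
t=19  I5 writes R0
t=23  I6 exec-done
t=24  I6 writes R4
t=25  I7 issues→MUL
t=26  I7 reads; I8 issues→SHIFT
t=32  I7 exec-done
t=33  I7 writes R3
t=34  I8 reads
t=35  I8 exec-done
t=36  I8 writes R0

cycle = 10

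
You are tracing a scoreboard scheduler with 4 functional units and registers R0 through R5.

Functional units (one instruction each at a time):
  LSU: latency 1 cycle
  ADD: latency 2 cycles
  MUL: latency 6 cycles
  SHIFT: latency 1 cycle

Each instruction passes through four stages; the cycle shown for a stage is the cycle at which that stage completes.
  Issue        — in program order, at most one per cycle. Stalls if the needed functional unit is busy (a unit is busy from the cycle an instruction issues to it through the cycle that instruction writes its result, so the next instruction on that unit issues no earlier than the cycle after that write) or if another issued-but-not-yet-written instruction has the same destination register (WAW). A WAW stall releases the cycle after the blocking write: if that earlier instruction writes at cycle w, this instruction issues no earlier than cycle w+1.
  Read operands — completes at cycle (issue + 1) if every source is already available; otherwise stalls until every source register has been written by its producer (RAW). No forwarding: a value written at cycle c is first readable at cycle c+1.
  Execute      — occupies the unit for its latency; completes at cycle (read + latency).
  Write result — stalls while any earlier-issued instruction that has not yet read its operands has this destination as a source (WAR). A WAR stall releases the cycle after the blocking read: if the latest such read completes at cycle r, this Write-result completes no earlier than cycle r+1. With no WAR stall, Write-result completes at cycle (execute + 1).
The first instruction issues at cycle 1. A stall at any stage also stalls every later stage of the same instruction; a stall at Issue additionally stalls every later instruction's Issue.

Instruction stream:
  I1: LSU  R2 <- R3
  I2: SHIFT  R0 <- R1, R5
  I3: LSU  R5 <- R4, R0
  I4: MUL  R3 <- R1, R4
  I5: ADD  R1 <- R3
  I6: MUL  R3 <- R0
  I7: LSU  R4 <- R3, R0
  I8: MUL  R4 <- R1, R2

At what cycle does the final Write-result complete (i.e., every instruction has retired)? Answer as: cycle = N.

  I1 | 1 | 2 | 3 | 4
  I2 | 2 | 3 | 4 | 5
  I3 | 5 | 6 | 7 | 8   struct: LSU busy until I1 writes@4
  I4 | 6 | 7 | 13 | 14
  I5 | 7 | 15 | 17 | 18   RAW R3: wait I4 write@14
  I6 | 15 | 16 | 22 | 23   struct: MUL busy until I4 writes@14
  I7 | 16 | 24 | 25 | 26   RAW R3: wait I6 write@23
  I8 | 27 | 28 | 34 | 35   WAW R4: wait I7 write@26

cycle = 35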